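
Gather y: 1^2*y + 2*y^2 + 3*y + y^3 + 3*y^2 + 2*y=y^3 + 5*y^2 + 6*y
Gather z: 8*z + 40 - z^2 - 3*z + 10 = -z^2 + 5*z + 50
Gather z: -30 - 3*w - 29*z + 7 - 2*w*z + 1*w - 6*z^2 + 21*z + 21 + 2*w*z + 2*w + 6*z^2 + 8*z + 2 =0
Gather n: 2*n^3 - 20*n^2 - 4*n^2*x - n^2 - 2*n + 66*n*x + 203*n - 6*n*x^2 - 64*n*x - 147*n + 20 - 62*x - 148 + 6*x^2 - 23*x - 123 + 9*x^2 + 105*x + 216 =2*n^3 + n^2*(-4*x - 21) + n*(-6*x^2 + 2*x + 54) + 15*x^2 + 20*x - 35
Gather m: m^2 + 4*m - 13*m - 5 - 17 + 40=m^2 - 9*m + 18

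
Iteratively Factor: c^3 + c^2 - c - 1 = (c - 1)*(c^2 + 2*c + 1) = (c - 1)*(c + 1)*(c + 1)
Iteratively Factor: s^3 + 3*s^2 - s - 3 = (s + 1)*(s^2 + 2*s - 3) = (s + 1)*(s + 3)*(s - 1)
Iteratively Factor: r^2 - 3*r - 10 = (r + 2)*(r - 5)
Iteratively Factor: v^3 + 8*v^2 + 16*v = (v + 4)*(v^2 + 4*v) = v*(v + 4)*(v + 4)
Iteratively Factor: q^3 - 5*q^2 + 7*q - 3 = (q - 1)*(q^2 - 4*q + 3) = (q - 1)^2*(q - 3)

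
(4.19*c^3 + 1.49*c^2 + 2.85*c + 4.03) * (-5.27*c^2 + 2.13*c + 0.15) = -22.0813*c^5 + 1.0724*c^4 - 11.2173*c^3 - 14.9441*c^2 + 9.0114*c + 0.6045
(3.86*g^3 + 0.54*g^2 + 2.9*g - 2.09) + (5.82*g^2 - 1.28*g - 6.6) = 3.86*g^3 + 6.36*g^2 + 1.62*g - 8.69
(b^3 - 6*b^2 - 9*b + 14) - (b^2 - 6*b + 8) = b^3 - 7*b^2 - 3*b + 6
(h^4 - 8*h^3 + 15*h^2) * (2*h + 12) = 2*h^5 - 4*h^4 - 66*h^3 + 180*h^2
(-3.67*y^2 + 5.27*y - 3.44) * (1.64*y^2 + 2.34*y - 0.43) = -6.0188*y^4 + 0.0549999999999997*y^3 + 8.2683*y^2 - 10.3157*y + 1.4792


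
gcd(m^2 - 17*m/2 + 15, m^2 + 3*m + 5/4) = 1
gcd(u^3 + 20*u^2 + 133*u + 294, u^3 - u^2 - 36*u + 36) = u + 6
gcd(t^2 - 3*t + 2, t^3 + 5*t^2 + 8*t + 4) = 1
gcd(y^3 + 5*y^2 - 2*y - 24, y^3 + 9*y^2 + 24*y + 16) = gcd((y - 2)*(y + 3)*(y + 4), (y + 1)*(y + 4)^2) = y + 4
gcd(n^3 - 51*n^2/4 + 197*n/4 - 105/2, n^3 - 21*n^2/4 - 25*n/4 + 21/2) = n - 6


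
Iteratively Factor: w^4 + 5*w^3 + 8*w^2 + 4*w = (w)*(w^3 + 5*w^2 + 8*w + 4) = w*(w + 2)*(w^2 + 3*w + 2) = w*(w + 1)*(w + 2)*(w + 2)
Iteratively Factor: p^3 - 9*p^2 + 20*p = (p - 4)*(p^2 - 5*p) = p*(p - 4)*(p - 5)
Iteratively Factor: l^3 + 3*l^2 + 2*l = (l + 1)*(l^2 + 2*l) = l*(l + 1)*(l + 2)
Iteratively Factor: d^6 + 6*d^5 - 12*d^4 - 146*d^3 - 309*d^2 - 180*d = (d + 3)*(d^5 + 3*d^4 - 21*d^3 - 83*d^2 - 60*d) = (d + 3)*(d + 4)*(d^4 - d^3 - 17*d^2 - 15*d) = (d + 1)*(d + 3)*(d + 4)*(d^3 - 2*d^2 - 15*d) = (d + 1)*(d + 3)^2*(d + 4)*(d^2 - 5*d) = (d - 5)*(d + 1)*(d + 3)^2*(d + 4)*(d)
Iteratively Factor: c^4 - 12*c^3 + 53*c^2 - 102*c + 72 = (c - 3)*(c^3 - 9*c^2 + 26*c - 24) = (c - 3)^2*(c^2 - 6*c + 8) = (c - 3)^2*(c - 2)*(c - 4)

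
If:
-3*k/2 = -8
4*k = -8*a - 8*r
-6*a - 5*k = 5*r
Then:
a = -40/3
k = 16/3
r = 32/3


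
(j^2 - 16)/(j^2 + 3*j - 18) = (j^2 - 16)/(j^2 + 3*j - 18)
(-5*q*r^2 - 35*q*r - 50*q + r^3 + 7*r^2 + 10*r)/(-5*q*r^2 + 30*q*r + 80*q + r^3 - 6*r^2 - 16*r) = (r + 5)/(r - 8)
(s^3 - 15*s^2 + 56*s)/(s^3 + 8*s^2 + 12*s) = (s^2 - 15*s + 56)/(s^2 + 8*s + 12)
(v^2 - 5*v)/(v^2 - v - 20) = v/(v + 4)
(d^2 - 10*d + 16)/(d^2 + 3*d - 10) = (d - 8)/(d + 5)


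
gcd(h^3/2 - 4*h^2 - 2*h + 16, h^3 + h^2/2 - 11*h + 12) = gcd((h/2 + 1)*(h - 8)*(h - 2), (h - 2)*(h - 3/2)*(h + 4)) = h - 2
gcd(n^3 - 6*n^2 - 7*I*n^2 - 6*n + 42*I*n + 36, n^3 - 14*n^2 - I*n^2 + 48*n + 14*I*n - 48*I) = n^2 + n*(-6 - I) + 6*I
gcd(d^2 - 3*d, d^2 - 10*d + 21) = d - 3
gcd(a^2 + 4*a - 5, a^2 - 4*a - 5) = 1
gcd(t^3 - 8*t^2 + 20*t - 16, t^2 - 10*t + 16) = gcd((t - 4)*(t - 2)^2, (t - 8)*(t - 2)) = t - 2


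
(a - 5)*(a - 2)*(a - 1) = a^3 - 8*a^2 + 17*a - 10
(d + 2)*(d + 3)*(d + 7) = d^3 + 12*d^2 + 41*d + 42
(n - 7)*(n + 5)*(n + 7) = n^3 + 5*n^2 - 49*n - 245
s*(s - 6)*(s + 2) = s^3 - 4*s^2 - 12*s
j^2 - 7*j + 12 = (j - 4)*(j - 3)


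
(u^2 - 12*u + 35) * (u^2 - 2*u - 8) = u^4 - 14*u^3 + 51*u^2 + 26*u - 280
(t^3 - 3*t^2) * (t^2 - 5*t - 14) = t^5 - 8*t^4 + t^3 + 42*t^2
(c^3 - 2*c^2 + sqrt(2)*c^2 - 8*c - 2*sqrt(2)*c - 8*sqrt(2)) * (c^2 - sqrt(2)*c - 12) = c^5 - 2*c^4 - 22*c^3 - 12*sqrt(2)*c^2 + 28*c^2 + 24*sqrt(2)*c + 112*c + 96*sqrt(2)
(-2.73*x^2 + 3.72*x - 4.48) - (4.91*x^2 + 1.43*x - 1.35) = -7.64*x^2 + 2.29*x - 3.13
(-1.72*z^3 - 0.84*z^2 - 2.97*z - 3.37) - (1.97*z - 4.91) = -1.72*z^3 - 0.84*z^2 - 4.94*z + 1.54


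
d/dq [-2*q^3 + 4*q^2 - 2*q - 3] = -6*q^2 + 8*q - 2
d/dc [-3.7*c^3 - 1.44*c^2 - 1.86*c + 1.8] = -11.1*c^2 - 2.88*c - 1.86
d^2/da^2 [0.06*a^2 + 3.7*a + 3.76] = 0.120000000000000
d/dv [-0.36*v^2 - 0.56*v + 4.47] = -0.72*v - 0.56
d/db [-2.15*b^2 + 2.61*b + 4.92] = 2.61 - 4.3*b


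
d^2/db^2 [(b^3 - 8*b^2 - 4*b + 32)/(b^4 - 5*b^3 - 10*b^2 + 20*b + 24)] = 2*(b^3 - 24*b^2 + 138*b - 278)/(b^6 - 15*b^5 + 57*b^4 + 55*b^3 - 342*b^2 - 540*b - 216)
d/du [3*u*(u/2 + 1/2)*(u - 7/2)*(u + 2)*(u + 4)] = 15*u^4/2 + 21*u^3 - 189*u^2/4 - 123*u - 42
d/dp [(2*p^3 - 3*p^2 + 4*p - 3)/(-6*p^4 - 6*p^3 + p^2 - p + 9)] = (12*p^6 - 36*p^5 + 56*p^4 - 28*p^3 - p^2 - 48*p + 33)/(36*p^8 + 72*p^7 + 24*p^6 - 95*p^4 - 110*p^3 + 19*p^2 - 18*p + 81)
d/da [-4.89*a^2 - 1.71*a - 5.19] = -9.78*a - 1.71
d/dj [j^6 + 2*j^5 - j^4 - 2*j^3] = j^2*(6*j^3 + 10*j^2 - 4*j - 6)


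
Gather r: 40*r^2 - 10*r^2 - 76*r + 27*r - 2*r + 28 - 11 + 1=30*r^2 - 51*r + 18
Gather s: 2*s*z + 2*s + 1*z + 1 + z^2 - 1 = s*(2*z + 2) + z^2 + z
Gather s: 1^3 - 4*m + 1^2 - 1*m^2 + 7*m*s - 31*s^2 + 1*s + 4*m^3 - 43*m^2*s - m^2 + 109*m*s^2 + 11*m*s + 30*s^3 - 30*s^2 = 4*m^3 - 2*m^2 - 4*m + 30*s^3 + s^2*(109*m - 61) + s*(-43*m^2 + 18*m + 1) + 2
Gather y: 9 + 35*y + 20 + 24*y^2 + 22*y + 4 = 24*y^2 + 57*y + 33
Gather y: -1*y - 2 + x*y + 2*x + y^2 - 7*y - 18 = 2*x + y^2 + y*(x - 8) - 20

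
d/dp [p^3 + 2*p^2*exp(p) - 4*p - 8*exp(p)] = 2*p^2*exp(p) + 3*p^2 + 4*p*exp(p) - 8*exp(p) - 4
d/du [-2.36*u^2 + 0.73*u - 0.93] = 0.73 - 4.72*u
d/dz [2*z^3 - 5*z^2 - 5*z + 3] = 6*z^2 - 10*z - 5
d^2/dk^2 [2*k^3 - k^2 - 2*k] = 12*k - 2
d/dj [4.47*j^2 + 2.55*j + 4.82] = 8.94*j + 2.55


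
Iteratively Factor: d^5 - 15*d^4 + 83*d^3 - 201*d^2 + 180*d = (d - 5)*(d^4 - 10*d^3 + 33*d^2 - 36*d) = (d - 5)*(d - 3)*(d^3 - 7*d^2 + 12*d) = (d - 5)*(d - 4)*(d - 3)*(d^2 - 3*d) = d*(d - 5)*(d - 4)*(d - 3)*(d - 3)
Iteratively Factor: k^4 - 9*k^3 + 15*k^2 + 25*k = (k - 5)*(k^3 - 4*k^2 - 5*k) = (k - 5)*(k + 1)*(k^2 - 5*k) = k*(k - 5)*(k + 1)*(k - 5)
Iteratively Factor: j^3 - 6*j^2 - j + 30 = (j - 3)*(j^2 - 3*j - 10) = (j - 5)*(j - 3)*(j + 2)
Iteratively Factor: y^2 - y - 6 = (y + 2)*(y - 3)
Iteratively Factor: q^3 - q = (q - 1)*(q^2 + q) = (q - 1)*(q + 1)*(q)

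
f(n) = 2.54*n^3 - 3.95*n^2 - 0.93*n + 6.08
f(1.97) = 8.34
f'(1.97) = 13.08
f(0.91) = 3.88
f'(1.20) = 0.56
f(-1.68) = -15.55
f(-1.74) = -17.64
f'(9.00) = 545.19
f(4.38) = 139.66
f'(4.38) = 110.65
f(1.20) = 3.67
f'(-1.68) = 33.85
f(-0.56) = 4.92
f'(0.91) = -1.81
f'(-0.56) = 5.88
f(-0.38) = 5.72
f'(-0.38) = 3.17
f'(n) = 7.62*n^2 - 7.9*n - 0.93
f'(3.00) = 43.95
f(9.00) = 1529.42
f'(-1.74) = 35.89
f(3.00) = 36.32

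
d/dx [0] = 0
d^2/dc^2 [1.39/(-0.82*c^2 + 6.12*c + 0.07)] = (-1.869272*c^2 + 13.951152*c + 1.39*(1.64*c - 6.12)*(3.28*c - 12.24) + 0.159572)/(-0.82*c^2 + 6.12*c + 0.07)^3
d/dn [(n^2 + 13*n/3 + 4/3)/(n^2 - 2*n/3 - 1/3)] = -5/(n^2 - 2*n + 1)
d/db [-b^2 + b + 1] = 1 - 2*b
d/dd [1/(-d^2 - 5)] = 2*d/(d^2 + 5)^2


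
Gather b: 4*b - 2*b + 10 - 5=2*b + 5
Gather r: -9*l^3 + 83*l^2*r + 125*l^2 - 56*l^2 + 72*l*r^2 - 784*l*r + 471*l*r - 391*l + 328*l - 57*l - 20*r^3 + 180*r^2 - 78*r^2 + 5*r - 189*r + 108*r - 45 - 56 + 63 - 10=-9*l^3 + 69*l^2 - 120*l - 20*r^3 + r^2*(72*l + 102) + r*(83*l^2 - 313*l - 76) - 48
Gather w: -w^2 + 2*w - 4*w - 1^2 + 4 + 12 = -w^2 - 2*w + 15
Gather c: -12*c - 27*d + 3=-12*c - 27*d + 3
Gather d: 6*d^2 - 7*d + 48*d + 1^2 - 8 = 6*d^2 + 41*d - 7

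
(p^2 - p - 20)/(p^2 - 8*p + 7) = (p^2 - p - 20)/(p^2 - 8*p + 7)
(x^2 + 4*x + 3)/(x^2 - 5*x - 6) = (x + 3)/(x - 6)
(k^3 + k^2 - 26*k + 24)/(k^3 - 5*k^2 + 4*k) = (k + 6)/k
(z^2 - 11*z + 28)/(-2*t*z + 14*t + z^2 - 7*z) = (z - 4)/(-2*t + z)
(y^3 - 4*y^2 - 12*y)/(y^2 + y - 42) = y*(y + 2)/(y + 7)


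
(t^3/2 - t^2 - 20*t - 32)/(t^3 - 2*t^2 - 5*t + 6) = (t^2 - 4*t - 32)/(2*(t^2 - 4*t + 3))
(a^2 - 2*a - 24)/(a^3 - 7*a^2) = (a^2 - 2*a - 24)/(a^2*(a - 7))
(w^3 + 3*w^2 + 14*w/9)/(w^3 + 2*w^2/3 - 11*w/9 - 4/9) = w*(9*w^2 + 27*w + 14)/(9*w^3 + 6*w^2 - 11*w - 4)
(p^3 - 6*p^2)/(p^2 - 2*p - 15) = p^2*(6 - p)/(-p^2 + 2*p + 15)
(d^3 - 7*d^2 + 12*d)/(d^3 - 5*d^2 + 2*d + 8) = d*(d - 3)/(d^2 - d - 2)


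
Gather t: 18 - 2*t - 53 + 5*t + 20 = 3*t - 15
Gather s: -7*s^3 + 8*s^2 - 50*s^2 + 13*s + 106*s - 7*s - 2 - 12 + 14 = -7*s^3 - 42*s^2 + 112*s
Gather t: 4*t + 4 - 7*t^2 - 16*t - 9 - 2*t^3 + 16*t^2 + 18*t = -2*t^3 + 9*t^2 + 6*t - 5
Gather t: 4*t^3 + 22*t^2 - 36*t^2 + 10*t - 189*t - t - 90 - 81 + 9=4*t^3 - 14*t^2 - 180*t - 162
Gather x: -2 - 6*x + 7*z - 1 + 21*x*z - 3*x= x*(21*z - 9) + 7*z - 3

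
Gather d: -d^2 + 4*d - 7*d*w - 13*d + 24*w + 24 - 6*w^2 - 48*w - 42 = -d^2 + d*(-7*w - 9) - 6*w^2 - 24*w - 18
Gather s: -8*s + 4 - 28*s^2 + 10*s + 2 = -28*s^2 + 2*s + 6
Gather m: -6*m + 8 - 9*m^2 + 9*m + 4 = -9*m^2 + 3*m + 12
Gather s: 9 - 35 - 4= -30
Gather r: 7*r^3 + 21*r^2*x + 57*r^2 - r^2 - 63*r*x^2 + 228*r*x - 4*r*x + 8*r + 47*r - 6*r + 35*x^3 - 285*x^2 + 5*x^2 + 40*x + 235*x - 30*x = 7*r^3 + r^2*(21*x + 56) + r*(-63*x^2 + 224*x + 49) + 35*x^3 - 280*x^2 + 245*x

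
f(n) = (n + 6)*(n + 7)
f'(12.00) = 37.00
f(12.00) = 342.00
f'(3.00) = 19.00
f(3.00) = 90.00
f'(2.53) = 18.06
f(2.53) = 81.29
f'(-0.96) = 11.08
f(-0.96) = 30.44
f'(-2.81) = 7.38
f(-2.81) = 13.37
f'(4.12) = 21.24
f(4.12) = 112.53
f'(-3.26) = 6.48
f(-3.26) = 10.25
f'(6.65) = 26.30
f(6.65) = 172.67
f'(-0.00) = 13.00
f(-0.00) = 42.00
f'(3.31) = 19.62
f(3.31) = 95.99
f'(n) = 2*n + 13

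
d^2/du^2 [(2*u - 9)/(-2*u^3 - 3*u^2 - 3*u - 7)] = 6*(-8*u^5 + 60*u^4 + 142*u^3 + 191*u^2 - 3*u - 22)/(8*u^9 + 36*u^8 + 90*u^7 + 219*u^6 + 387*u^5 + 522*u^4 + 699*u^3 + 630*u^2 + 441*u + 343)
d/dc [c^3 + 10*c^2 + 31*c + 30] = 3*c^2 + 20*c + 31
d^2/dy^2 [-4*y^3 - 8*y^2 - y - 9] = -24*y - 16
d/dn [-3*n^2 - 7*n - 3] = -6*n - 7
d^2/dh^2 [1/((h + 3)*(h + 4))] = 2*((h + 3)^2 + (h + 3)*(h + 4) + (h + 4)^2)/((h + 3)^3*(h + 4)^3)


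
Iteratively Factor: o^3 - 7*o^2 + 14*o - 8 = (o - 4)*(o^2 - 3*o + 2) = (o - 4)*(o - 1)*(o - 2)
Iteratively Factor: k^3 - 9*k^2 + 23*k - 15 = (k - 5)*(k^2 - 4*k + 3) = (k - 5)*(k - 1)*(k - 3)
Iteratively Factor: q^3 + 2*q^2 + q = (q + 1)*(q^2 + q) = (q + 1)^2*(q)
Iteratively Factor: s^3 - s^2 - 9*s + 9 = (s + 3)*(s^2 - 4*s + 3) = (s - 1)*(s + 3)*(s - 3)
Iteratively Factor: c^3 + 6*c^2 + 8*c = (c + 4)*(c^2 + 2*c) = (c + 2)*(c + 4)*(c)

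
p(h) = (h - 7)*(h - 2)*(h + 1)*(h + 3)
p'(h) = (h - 7)*(h - 2)*(h + 1) + (h - 7)*(h - 2)*(h + 3) + (h - 7)*(h + 1)*(h + 3) + (h - 2)*(h + 1)*(h + 3) = 4*h^3 - 15*h^2 - 38*h + 29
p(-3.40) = 53.91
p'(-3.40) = -172.42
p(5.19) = -292.71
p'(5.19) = -13.07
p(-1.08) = -3.82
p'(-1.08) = 47.51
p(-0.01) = 41.71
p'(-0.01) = 29.38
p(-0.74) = 12.46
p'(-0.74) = 47.29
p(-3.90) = 167.85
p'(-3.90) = -288.23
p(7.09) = 37.39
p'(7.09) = 431.16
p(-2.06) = -36.65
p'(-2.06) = 8.66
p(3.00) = -96.00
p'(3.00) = -112.00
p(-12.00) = 26334.00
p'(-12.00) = -8587.00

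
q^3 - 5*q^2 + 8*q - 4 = (q - 2)^2*(q - 1)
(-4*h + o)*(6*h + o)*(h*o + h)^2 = -24*h^4*o^2 - 48*h^4*o - 24*h^4 + 2*h^3*o^3 + 4*h^3*o^2 + 2*h^3*o + h^2*o^4 + 2*h^2*o^3 + h^2*o^2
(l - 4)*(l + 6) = l^2 + 2*l - 24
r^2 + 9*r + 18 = (r + 3)*(r + 6)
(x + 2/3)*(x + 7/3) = x^2 + 3*x + 14/9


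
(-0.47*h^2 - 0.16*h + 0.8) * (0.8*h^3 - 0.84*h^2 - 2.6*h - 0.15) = -0.376*h^5 + 0.2668*h^4 + 1.9964*h^3 - 0.1855*h^2 - 2.056*h - 0.12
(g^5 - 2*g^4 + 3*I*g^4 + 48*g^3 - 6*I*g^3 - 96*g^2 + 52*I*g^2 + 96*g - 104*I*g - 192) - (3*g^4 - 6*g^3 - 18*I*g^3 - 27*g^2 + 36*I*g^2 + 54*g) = g^5 - 5*g^4 + 3*I*g^4 + 54*g^3 + 12*I*g^3 - 69*g^2 + 16*I*g^2 + 42*g - 104*I*g - 192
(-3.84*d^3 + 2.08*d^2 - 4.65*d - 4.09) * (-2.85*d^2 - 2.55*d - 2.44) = 10.944*d^5 + 3.864*d^4 + 17.3181*d^3 + 18.4388*d^2 + 21.7755*d + 9.9796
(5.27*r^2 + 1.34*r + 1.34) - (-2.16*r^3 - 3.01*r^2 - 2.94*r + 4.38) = 2.16*r^3 + 8.28*r^2 + 4.28*r - 3.04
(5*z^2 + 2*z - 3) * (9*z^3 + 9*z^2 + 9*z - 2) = 45*z^5 + 63*z^4 + 36*z^3 - 19*z^2 - 31*z + 6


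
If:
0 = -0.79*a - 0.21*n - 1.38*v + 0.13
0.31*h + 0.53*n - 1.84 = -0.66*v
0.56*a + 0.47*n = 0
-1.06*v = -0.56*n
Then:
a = -0.40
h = 4.60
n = 0.47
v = 0.25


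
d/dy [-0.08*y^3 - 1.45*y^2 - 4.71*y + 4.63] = -0.24*y^2 - 2.9*y - 4.71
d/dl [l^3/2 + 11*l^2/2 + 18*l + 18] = 3*l^2/2 + 11*l + 18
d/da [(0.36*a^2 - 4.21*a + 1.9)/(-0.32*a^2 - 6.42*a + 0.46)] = (-3.6584*a^2 + 1.5472*a + 10.2614)/(0.1024*a^4 + 4.1088*a^3 + 40.922*a^2 - 5.9064*a + 0.2116)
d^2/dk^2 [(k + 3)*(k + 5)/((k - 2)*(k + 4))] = 6*(2*k^3 + 23*k^2 + 94*k + 124)/(k^6 + 6*k^5 - 12*k^4 - 88*k^3 + 96*k^2 + 384*k - 512)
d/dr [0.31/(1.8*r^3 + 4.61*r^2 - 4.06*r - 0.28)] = (-1.674*r^2 - 2.8582*r + 1.2586)/(1.8*r^3 + 4.61*r^2 - 4.06*r - 0.28)^2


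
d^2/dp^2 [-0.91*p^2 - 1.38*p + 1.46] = -1.82000000000000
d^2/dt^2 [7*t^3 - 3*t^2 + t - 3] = 42*t - 6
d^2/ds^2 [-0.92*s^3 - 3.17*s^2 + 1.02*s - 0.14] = -5.52*s - 6.34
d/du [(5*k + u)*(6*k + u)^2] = (6*k + u)*(16*k + 3*u)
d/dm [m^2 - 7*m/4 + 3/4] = 2*m - 7/4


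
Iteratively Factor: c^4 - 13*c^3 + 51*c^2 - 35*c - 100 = (c - 4)*(c^3 - 9*c^2 + 15*c + 25) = (c - 5)*(c - 4)*(c^2 - 4*c - 5) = (c - 5)^2*(c - 4)*(c + 1)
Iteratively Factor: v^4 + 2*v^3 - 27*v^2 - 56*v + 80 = (v + 4)*(v^3 - 2*v^2 - 19*v + 20) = (v + 4)^2*(v^2 - 6*v + 5) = (v - 5)*(v + 4)^2*(v - 1)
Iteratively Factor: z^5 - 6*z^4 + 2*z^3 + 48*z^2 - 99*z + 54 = (z + 3)*(z^4 - 9*z^3 + 29*z^2 - 39*z + 18) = (z - 1)*(z + 3)*(z^3 - 8*z^2 + 21*z - 18) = (z - 3)*(z - 1)*(z + 3)*(z^2 - 5*z + 6) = (z - 3)^2*(z - 1)*(z + 3)*(z - 2)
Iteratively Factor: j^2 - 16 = (j + 4)*(j - 4)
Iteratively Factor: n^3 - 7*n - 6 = (n + 2)*(n^2 - 2*n - 3) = (n + 1)*(n + 2)*(n - 3)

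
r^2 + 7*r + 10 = (r + 2)*(r + 5)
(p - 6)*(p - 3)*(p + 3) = p^3 - 6*p^2 - 9*p + 54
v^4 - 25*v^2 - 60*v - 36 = (v - 6)*(v + 1)*(v + 2)*(v + 3)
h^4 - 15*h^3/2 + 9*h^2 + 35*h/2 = h*(h - 5)*(h - 7/2)*(h + 1)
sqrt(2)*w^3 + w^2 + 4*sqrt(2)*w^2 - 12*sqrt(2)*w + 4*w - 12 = (w - 2)*(w + 6)*(sqrt(2)*w + 1)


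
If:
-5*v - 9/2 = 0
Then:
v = -9/10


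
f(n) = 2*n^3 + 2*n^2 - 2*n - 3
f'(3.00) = 64.00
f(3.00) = 63.00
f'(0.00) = -2.00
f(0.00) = -3.00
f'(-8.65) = 412.34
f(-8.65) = -1130.48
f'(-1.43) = 4.55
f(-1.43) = -1.90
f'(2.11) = 33.15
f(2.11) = 20.47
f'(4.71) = 149.94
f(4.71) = 240.92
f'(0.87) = 6.02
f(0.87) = -1.91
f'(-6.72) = 242.07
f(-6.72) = -506.17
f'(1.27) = 12.76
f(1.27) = 1.78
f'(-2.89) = 36.55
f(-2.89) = -28.79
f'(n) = 6*n^2 + 4*n - 2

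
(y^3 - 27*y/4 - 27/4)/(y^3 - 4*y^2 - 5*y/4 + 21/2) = (2*y^2 - 3*y - 9)/(2*y^2 - 11*y + 14)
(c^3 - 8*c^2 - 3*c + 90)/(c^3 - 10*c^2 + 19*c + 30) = (c + 3)/(c + 1)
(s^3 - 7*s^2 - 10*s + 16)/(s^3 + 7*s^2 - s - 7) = (s^2 - 6*s - 16)/(s^2 + 8*s + 7)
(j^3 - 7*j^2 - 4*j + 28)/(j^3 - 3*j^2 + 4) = (j^2 - 5*j - 14)/(j^2 - j - 2)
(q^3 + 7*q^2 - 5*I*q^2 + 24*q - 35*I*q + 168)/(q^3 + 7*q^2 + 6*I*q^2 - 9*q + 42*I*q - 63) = (q - 8*I)/(q + 3*I)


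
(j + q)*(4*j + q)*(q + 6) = 4*j^2*q + 24*j^2 + 5*j*q^2 + 30*j*q + q^3 + 6*q^2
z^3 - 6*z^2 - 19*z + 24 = (z - 8)*(z - 1)*(z + 3)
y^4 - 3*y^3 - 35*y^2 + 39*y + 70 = (y - 7)*(y - 2)*(y + 1)*(y + 5)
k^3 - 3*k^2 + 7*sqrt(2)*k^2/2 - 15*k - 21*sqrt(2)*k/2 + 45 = (k - 3)*(k - 3*sqrt(2)/2)*(k + 5*sqrt(2))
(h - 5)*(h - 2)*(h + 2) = h^3 - 5*h^2 - 4*h + 20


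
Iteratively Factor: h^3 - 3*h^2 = (h - 3)*(h^2) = h*(h - 3)*(h)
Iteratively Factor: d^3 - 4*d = (d - 2)*(d^2 + 2*d) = (d - 2)*(d + 2)*(d)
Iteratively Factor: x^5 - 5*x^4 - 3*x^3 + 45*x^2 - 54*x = (x + 3)*(x^4 - 8*x^3 + 21*x^2 - 18*x) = (x - 3)*(x + 3)*(x^3 - 5*x^2 + 6*x) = (x - 3)*(x - 2)*(x + 3)*(x^2 - 3*x) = (x - 3)^2*(x - 2)*(x + 3)*(x)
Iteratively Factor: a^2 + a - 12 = (a + 4)*(a - 3)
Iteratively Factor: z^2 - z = (z - 1)*(z)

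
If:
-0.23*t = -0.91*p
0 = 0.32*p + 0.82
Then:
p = -2.56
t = -10.14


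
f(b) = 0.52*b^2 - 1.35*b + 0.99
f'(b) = 1.04*b - 1.35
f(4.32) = 4.86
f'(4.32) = 3.14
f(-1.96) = 5.63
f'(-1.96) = -3.39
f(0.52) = 0.43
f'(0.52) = -0.81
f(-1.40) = 3.90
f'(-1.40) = -2.81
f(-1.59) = 4.45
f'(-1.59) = -3.00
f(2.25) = 0.58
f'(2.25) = 0.99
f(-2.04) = 5.91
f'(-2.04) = -3.47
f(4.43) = 5.21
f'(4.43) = 3.26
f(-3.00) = 9.72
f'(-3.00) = -4.47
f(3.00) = 1.62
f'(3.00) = 1.77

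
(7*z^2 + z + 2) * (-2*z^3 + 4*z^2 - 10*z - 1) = -14*z^5 + 26*z^4 - 70*z^3 - 9*z^2 - 21*z - 2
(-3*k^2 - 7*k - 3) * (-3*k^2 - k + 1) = 9*k^4 + 24*k^3 + 13*k^2 - 4*k - 3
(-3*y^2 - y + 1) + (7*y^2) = 4*y^2 - y + 1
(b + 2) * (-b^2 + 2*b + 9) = -b^3 + 13*b + 18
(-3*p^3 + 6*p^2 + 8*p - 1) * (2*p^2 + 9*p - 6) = -6*p^5 - 15*p^4 + 88*p^3 + 34*p^2 - 57*p + 6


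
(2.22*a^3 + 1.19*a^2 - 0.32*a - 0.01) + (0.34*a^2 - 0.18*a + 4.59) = 2.22*a^3 + 1.53*a^2 - 0.5*a + 4.58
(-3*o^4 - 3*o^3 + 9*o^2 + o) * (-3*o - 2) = 9*o^5 + 15*o^4 - 21*o^3 - 21*o^2 - 2*o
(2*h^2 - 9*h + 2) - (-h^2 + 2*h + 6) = 3*h^2 - 11*h - 4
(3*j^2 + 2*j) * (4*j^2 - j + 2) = 12*j^4 + 5*j^3 + 4*j^2 + 4*j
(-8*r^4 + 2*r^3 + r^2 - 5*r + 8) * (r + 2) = -8*r^5 - 14*r^4 + 5*r^3 - 3*r^2 - 2*r + 16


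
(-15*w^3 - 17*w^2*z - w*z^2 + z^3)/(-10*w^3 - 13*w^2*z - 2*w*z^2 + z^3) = (3*w + z)/(2*w + z)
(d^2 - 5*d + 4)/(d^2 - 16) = (d - 1)/(d + 4)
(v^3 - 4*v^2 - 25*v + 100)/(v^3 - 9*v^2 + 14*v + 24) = (v^2 - 25)/(v^2 - 5*v - 6)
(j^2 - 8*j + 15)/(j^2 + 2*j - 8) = (j^2 - 8*j + 15)/(j^2 + 2*j - 8)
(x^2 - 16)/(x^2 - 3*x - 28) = (x - 4)/(x - 7)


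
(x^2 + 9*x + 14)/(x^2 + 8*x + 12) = (x + 7)/(x + 6)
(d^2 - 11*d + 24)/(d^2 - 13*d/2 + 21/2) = 2*(d - 8)/(2*d - 7)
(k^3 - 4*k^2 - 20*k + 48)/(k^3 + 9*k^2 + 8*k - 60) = (k^2 - 2*k - 24)/(k^2 + 11*k + 30)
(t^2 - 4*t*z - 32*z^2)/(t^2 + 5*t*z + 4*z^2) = (t - 8*z)/(t + z)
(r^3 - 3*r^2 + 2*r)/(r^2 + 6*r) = (r^2 - 3*r + 2)/(r + 6)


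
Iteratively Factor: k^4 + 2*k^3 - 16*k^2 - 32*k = (k - 4)*(k^3 + 6*k^2 + 8*k) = (k - 4)*(k + 2)*(k^2 + 4*k) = (k - 4)*(k + 2)*(k + 4)*(k)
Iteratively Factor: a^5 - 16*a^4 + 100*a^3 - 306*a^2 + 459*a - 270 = (a - 5)*(a^4 - 11*a^3 + 45*a^2 - 81*a + 54) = (a - 5)*(a - 3)*(a^3 - 8*a^2 + 21*a - 18) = (a - 5)*(a - 3)^2*(a^2 - 5*a + 6) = (a - 5)*(a - 3)^2*(a - 2)*(a - 3)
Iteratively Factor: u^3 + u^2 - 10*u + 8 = (u - 2)*(u^2 + 3*u - 4) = (u - 2)*(u - 1)*(u + 4)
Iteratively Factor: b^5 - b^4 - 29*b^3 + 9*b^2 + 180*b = (b + 4)*(b^4 - 5*b^3 - 9*b^2 + 45*b) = b*(b + 4)*(b^3 - 5*b^2 - 9*b + 45) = b*(b - 5)*(b + 4)*(b^2 - 9) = b*(b - 5)*(b + 3)*(b + 4)*(b - 3)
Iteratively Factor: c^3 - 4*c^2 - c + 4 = (c + 1)*(c^2 - 5*c + 4) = (c - 4)*(c + 1)*(c - 1)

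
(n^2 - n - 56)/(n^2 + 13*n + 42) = (n - 8)/(n + 6)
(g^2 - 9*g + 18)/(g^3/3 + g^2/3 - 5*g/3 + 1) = 3*(g^2 - 9*g + 18)/(g^3 + g^2 - 5*g + 3)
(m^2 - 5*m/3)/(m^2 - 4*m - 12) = m*(5 - 3*m)/(3*(-m^2 + 4*m + 12))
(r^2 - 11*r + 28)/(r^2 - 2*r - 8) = (r - 7)/(r + 2)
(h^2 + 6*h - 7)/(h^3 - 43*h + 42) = 1/(h - 6)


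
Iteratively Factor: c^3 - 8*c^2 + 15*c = (c - 5)*(c^2 - 3*c) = (c - 5)*(c - 3)*(c)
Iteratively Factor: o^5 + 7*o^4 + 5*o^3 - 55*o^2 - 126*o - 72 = (o + 1)*(o^4 + 6*o^3 - o^2 - 54*o - 72) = (o + 1)*(o + 4)*(o^3 + 2*o^2 - 9*o - 18) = (o - 3)*(o + 1)*(o + 4)*(o^2 + 5*o + 6) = (o - 3)*(o + 1)*(o + 2)*(o + 4)*(o + 3)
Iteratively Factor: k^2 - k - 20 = (k - 5)*(k + 4)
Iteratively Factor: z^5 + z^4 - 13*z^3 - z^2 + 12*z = (z + 1)*(z^4 - 13*z^2 + 12*z) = z*(z + 1)*(z^3 - 13*z + 12) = z*(z + 1)*(z + 4)*(z^2 - 4*z + 3) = z*(z - 3)*(z + 1)*(z + 4)*(z - 1)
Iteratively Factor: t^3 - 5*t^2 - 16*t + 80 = (t - 5)*(t^2 - 16) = (t - 5)*(t + 4)*(t - 4)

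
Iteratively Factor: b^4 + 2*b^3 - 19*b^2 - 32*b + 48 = (b - 4)*(b^3 + 6*b^2 + 5*b - 12) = (b - 4)*(b + 3)*(b^2 + 3*b - 4) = (b - 4)*(b - 1)*(b + 3)*(b + 4)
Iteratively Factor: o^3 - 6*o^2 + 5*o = (o - 1)*(o^2 - 5*o) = o*(o - 1)*(o - 5)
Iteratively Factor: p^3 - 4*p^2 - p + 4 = (p - 4)*(p^2 - 1) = (p - 4)*(p - 1)*(p + 1)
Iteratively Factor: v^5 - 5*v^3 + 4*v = (v - 2)*(v^4 + 2*v^3 - v^2 - 2*v) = v*(v - 2)*(v^3 + 2*v^2 - v - 2) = v*(v - 2)*(v - 1)*(v^2 + 3*v + 2) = v*(v - 2)*(v - 1)*(v + 2)*(v + 1)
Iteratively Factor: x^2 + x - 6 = (x + 3)*(x - 2)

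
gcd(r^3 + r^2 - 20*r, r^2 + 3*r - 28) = r - 4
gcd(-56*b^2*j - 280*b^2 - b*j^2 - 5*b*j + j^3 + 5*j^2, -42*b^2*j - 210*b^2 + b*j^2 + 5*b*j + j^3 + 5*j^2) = 7*b*j + 35*b + j^2 + 5*j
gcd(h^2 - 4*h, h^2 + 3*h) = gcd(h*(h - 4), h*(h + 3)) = h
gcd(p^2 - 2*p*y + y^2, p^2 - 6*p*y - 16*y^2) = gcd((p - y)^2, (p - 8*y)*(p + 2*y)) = 1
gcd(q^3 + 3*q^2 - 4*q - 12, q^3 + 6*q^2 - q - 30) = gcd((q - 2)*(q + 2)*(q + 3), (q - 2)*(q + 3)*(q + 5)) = q^2 + q - 6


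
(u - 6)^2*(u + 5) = u^3 - 7*u^2 - 24*u + 180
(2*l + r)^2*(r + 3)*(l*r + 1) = 4*l^3*r^2 + 12*l^3*r + 4*l^2*r^3 + 12*l^2*r^2 + 4*l^2*r + 12*l^2 + l*r^4 + 3*l*r^3 + 4*l*r^2 + 12*l*r + r^3 + 3*r^2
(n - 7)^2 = n^2 - 14*n + 49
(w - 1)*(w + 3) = w^2 + 2*w - 3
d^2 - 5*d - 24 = (d - 8)*(d + 3)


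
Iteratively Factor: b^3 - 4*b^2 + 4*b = (b - 2)*(b^2 - 2*b) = b*(b - 2)*(b - 2)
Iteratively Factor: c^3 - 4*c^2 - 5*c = (c - 5)*(c^2 + c) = (c - 5)*(c + 1)*(c)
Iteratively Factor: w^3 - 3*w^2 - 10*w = (w + 2)*(w^2 - 5*w) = w*(w + 2)*(w - 5)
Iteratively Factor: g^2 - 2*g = (g - 2)*(g)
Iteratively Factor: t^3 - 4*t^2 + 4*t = (t)*(t^2 - 4*t + 4) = t*(t - 2)*(t - 2)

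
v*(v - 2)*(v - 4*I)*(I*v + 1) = I*v^4 + 5*v^3 - 2*I*v^3 - 10*v^2 - 4*I*v^2 + 8*I*v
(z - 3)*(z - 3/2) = z^2 - 9*z/2 + 9/2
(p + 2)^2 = p^2 + 4*p + 4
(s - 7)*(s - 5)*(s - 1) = s^3 - 13*s^2 + 47*s - 35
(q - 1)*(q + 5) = q^2 + 4*q - 5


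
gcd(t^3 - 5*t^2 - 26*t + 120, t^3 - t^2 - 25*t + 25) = t + 5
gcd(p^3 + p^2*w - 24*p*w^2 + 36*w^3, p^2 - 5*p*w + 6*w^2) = p^2 - 5*p*w + 6*w^2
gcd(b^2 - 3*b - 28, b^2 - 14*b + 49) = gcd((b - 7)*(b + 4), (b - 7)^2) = b - 7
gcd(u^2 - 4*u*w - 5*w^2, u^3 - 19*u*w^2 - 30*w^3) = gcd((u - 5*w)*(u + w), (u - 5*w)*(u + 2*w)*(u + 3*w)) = u - 5*w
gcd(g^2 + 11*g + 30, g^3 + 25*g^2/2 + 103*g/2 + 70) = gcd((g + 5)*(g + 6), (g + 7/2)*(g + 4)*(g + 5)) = g + 5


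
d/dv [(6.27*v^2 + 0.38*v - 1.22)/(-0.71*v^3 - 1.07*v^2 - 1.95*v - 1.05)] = (4.4517*v^4 + 0.5396*v^3 - 14.4185*v^2 - 15.7778*v - 2.778)/(0.5041*v^6 + 1.5194*v^5 + 3.9139*v^4 + 5.664*v^3 + 6.0495*v^2 + 4.095*v + 1.1025)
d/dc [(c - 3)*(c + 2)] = 2*c - 1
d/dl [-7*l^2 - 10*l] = -14*l - 10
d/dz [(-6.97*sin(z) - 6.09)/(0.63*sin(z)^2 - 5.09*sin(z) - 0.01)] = (4.3911*sin(z)^2 + 7.6734*sin(z) - 30.9284)*cos(z)/(0.3969*sin(z)^4 - 6.4134*sin(z)^3 + 25.8955*sin(z)^2 + 0.1018*sin(z) + 0.0001)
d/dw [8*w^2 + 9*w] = 16*w + 9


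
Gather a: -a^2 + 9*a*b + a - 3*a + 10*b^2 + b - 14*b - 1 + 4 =-a^2 + a*(9*b - 2) + 10*b^2 - 13*b + 3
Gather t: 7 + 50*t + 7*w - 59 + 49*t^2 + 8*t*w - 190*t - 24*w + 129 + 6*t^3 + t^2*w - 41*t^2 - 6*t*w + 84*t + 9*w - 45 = 6*t^3 + t^2*(w + 8) + t*(2*w - 56) - 8*w + 32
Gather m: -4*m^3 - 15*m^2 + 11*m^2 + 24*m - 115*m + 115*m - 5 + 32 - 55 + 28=-4*m^3 - 4*m^2 + 24*m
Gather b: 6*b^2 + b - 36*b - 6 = 6*b^2 - 35*b - 6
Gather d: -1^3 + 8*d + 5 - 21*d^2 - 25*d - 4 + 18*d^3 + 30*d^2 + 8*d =18*d^3 + 9*d^2 - 9*d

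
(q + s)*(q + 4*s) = q^2 + 5*q*s + 4*s^2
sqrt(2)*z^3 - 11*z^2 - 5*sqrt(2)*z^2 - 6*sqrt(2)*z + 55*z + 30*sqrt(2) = (z - 5)*(z - 6*sqrt(2))*(sqrt(2)*z + 1)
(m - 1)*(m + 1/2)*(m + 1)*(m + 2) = m^4 + 5*m^3/2 - 5*m/2 - 1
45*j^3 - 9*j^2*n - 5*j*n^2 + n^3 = (-5*j + n)*(-3*j + n)*(3*j + n)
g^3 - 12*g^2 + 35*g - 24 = (g - 8)*(g - 3)*(g - 1)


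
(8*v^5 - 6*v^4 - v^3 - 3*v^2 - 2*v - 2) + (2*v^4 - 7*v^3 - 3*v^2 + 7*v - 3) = 8*v^5 - 4*v^4 - 8*v^3 - 6*v^2 + 5*v - 5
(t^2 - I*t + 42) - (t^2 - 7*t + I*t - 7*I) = 7*t - 2*I*t + 42 + 7*I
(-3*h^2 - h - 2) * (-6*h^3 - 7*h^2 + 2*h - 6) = 18*h^5 + 27*h^4 + 13*h^3 + 30*h^2 + 2*h + 12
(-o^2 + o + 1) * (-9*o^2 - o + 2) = 9*o^4 - 8*o^3 - 12*o^2 + o + 2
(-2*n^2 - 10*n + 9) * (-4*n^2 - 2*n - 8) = 8*n^4 + 44*n^3 + 62*n - 72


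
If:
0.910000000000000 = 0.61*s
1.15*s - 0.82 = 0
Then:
No Solution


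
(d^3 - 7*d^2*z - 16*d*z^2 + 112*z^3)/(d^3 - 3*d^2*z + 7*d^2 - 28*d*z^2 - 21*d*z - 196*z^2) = (d - 4*z)/(d + 7)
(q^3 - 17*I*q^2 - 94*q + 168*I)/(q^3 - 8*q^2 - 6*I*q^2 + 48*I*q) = (q^2 - 11*I*q - 28)/(q*(q - 8))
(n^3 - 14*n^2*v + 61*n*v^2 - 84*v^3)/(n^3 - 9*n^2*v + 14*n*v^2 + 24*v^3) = (-n^2 + 10*n*v - 21*v^2)/(-n^2 + 5*n*v + 6*v^2)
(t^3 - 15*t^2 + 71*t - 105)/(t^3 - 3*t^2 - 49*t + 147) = (t - 5)/(t + 7)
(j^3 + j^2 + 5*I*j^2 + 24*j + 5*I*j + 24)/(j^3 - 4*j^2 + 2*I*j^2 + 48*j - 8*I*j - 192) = (j^2 + j*(1 - 3*I) - 3*I)/(j^2 + j*(-4 - 6*I) + 24*I)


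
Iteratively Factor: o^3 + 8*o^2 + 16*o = (o + 4)*(o^2 + 4*o) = o*(o + 4)*(o + 4)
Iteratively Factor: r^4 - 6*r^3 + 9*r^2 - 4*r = (r - 1)*(r^3 - 5*r^2 + 4*r) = (r - 1)^2*(r^2 - 4*r) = (r - 4)*(r - 1)^2*(r)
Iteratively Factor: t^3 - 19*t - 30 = (t + 3)*(t^2 - 3*t - 10) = (t - 5)*(t + 3)*(t + 2)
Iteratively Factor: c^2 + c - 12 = (c - 3)*(c + 4)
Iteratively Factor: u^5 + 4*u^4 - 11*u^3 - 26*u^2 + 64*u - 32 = (u + 4)*(u^4 - 11*u^2 + 18*u - 8) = (u - 2)*(u + 4)*(u^3 + 2*u^2 - 7*u + 4) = (u - 2)*(u + 4)^2*(u^2 - 2*u + 1) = (u - 2)*(u - 1)*(u + 4)^2*(u - 1)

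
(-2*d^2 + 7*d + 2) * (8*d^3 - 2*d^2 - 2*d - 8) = -16*d^5 + 60*d^4 + 6*d^3 - 2*d^2 - 60*d - 16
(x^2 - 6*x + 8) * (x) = x^3 - 6*x^2 + 8*x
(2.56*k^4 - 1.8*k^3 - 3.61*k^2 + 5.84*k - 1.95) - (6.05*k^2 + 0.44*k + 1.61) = 2.56*k^4 - 1.8*k^3 - 9.66*k^2 + 5.4*k - 3.56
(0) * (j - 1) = 0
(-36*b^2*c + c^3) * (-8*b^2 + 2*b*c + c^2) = 288*b^4*c - 72*b^3*c^2 - 44*b^2*c^3 + 2*b*c^4 + c^5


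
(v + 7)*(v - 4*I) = v^2 + 7*v - 4*I*v - 28*I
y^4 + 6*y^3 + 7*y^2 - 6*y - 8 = (y - 1)*(y + 1)*(y + 2)*(y + 4)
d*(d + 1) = d^2 + d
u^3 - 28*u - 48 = (u - 6)*(u + 2)*(u + 4)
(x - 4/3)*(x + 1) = x^2 - x/3 - 4/3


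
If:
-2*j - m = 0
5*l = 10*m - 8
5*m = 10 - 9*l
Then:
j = -61/115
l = 12/23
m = 122/115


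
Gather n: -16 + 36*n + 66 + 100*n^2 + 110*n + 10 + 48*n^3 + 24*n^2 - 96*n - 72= 48*n^3 + 124*n^2 + 50*n - 12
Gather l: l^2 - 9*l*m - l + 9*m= l^2 + l*(-9*m - 1) + 9*m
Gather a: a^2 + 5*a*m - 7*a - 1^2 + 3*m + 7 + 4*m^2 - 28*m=a^2 + a*(5*m - 7) + 4*m^2 - 25*m + 6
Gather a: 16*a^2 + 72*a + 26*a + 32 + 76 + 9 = 16*a^2 + 98*a + 117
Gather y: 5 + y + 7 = y + 12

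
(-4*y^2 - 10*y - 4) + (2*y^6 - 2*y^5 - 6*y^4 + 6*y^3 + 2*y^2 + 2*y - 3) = 2*y^6 - 2*y^5 - 6*y^4 + 6*y^3 - 2*y^2 - 8*y - 7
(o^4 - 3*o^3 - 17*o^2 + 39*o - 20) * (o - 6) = o^5 - 9*o^4 + o^3 + 141*o^2 - 254*o + 120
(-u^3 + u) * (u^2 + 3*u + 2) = -u^5 - 3*u^4 - u^3 + 3*u^2 + 2*u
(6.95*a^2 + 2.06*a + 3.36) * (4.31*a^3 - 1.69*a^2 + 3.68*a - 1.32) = 29.9545*a^5 - 2.8669*a^4 + 36.5762*a^3 - 7.2716*a^2 + 9.6456*a - 4.4352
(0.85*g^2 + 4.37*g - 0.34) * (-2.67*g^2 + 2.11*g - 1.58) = -2.2695*g^4 - 9.8744*g^3 + 8.7855*g^2 - 7.622*g + 0.5372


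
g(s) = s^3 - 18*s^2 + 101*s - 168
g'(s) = 3*s^2 - 36*s + 101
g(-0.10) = -178.28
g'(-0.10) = 104.63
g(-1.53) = -368.25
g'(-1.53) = 163.10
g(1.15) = -74.13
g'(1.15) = 63.57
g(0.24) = -144.78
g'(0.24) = 92.53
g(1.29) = -65.52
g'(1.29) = 59.55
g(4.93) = 12.26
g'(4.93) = -3.57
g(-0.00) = -168.00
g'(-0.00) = 101.00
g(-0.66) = -242.79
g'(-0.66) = 126.07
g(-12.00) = -5700.00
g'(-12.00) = 965.00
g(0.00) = -168.00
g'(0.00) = 101.00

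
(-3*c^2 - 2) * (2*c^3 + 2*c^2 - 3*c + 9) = -6*c^5 - 6*c^4 + 5*c^3 - 31*c^2 + 6*c - 18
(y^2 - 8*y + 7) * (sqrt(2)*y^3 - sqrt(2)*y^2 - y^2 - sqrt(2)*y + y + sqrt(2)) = sqrt(2)*y^5 - 9*sqrt(2)*y^4 - y^4 + 9*y^3 + 14*sqrt(2)*y^3 - 15*y^2 + 2*sqrt(2)*y^2 - 15*sqrt(2)*y + 7*y + 7*sqrt(2)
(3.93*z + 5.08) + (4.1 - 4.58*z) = 9.18 - 0.65*z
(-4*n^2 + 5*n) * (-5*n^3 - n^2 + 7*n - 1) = 20*n^5 - 21*n^4 - 33*n^3 + 39*n^2 - 5*n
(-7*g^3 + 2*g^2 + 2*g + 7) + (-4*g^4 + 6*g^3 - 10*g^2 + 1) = -4*g^4 - g^3 - 8*g^2 + 2*g + 8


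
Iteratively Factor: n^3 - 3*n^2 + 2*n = (n)*(n^2 - 3*n + 2) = n*(n - 1)*(n - 2)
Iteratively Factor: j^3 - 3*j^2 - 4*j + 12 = (j - 2)*(j^2 - j - 6) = (j - 3)*(j - 2)*(j + 2)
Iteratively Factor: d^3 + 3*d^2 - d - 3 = (d + 3)*(d^2 - 1) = (d + 1)*(d + 3)*(d - 1)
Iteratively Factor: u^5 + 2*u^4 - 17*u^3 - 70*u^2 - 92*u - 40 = (u + 2)*(u^4 - 17*u^2 - 36*u - 20) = (u + 1)*(u + 2)*(u^3 - u^2 - 16*u - 20) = (u + 1)*(u + 2)^2*(u^2 - 3*u - 10) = (u + 1)*(u + 2)^3*(u - 5)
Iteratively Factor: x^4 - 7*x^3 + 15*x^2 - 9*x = (x)*(x^3 - 7*x^2 + 15*x - 9) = x*(x - 1)*(x^2 - 6*x + 9) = x*(x - 3)*(x - 1)*(x - 3)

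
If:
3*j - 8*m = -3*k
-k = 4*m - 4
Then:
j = 20*m/3 - 4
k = 4 - 4*m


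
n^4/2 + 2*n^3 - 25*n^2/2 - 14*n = n*(n/2 + 1/2)*(n - 4)*(n + 7)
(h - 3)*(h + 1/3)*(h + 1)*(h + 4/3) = h^4 - h^3/3 - 53*h^2/9 - 53*h/9 - 4/3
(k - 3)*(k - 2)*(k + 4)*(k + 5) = k^4 + 4*k^3 - 19*k^2 - 46*k + 120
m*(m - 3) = m^2 - 3*m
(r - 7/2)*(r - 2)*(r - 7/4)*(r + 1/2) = r^4 - 27*r^3/4 + 13*r^2 - 63*r/16 - 49/8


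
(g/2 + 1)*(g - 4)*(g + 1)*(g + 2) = g^4/2 + g^3/2 - 6*g^2 - 14*g - 8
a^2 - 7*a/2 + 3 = (a - 2)*(a - 3/2)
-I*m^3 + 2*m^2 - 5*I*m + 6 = (m - 2*I)*(m + 3*I)*(-I*m + 1)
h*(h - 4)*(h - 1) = h^3 - 5*h^2 + 4*h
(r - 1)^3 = r^3 - 3*r^2 + 3*r - 1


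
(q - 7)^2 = q^2 - 14*q + 49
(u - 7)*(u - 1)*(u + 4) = u^3 - 4*u^2 - 25*u + 28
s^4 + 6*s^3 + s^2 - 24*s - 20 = (s - 2)*(s + 1)*(s + 2)*(s + 5)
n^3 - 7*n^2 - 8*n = n*(n - 8)*(n + 1)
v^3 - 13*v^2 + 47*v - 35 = (v - 7)*(v - 5)*(v - 1)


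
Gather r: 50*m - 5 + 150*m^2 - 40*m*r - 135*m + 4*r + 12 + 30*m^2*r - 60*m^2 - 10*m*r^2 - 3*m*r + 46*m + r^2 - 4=90*m^2 - 39*m + r^2*(1 - 10*m) + r*(30*m^2 - 43*m + 4) + 3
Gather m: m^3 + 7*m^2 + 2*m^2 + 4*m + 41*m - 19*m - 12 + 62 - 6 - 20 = m^3 + 9*m^2 + 26*m + 24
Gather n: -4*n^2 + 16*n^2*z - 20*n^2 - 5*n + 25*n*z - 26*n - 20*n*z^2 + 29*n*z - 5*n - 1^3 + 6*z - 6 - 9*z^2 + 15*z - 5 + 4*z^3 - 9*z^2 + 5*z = n^2*(16*z - 24) + n*(-20*z^2 + 54*z - 36) + 4*z^3 - 18*z^2 + 26*z - 12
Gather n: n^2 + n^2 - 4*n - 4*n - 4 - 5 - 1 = 2*n^2 - 8*n - 10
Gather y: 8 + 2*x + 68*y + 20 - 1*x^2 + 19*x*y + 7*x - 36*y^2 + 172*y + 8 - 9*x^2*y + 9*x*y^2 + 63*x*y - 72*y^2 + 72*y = -x^2 + 9*x + y^2*(9*x - 108) + y*(-9*x^2 + 82*x + 312) + 36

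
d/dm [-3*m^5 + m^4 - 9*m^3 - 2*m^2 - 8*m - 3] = -15*m^4 + 4*m^3 - 27*m^2 - 4*m - 8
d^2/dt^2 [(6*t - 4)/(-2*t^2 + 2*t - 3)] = 8*(-2*(2*t - 1)^2*(3*t - 2) + (9*t - 5)*(2*t^2 - 2*t + 3))/(2*t^2 - 2*t + 3)^3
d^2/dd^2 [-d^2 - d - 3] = -2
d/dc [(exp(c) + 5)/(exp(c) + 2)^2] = (-exp(c) - 8)*exp(c)/(exp(c) + 2)^3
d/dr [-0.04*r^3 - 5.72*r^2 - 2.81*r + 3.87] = -0.12*r^2 - 11.44*r - 2.81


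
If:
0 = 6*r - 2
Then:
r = 1/3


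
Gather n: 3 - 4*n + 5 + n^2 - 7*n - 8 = n^2 - 11*n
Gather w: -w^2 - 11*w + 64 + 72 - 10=-w^2 - 11*w + 126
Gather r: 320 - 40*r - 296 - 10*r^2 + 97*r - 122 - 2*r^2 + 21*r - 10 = -12*r^2 + 78*r - 108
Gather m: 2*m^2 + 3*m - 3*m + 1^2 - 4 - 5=2*m^2 - 8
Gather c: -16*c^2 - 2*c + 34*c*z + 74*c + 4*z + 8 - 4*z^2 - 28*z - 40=-16*c^2 + c*(34*z + 72) - 4*z^2 - 24*z - 32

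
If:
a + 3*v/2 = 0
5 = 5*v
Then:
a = -3/2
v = 1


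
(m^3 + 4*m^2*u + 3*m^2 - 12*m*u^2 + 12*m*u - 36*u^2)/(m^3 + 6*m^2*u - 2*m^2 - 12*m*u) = (m^2 - 2*m*u + 3*m - 6*u)/(m*(m - 2))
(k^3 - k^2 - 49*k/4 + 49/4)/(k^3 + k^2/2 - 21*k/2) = (2*k^2 - 9*k + 7)/(2*k*(k - 3))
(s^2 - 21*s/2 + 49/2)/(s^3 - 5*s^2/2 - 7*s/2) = (s - 7)/(s*(s + 1))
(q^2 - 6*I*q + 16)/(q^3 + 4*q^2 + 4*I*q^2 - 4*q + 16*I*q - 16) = (q - 8*I)/(q^2 + 2*q*(2 + I) + 8*I)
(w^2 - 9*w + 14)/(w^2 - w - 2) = (w - 7)/(w + 1)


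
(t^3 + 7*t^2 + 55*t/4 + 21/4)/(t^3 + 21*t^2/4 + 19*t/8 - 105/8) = 2*(2*t + 1)/(4*t - 5)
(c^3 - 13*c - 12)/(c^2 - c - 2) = (c^2 - c - 12)/(c - 2)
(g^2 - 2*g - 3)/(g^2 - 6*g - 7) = (g - 3)/(g - 7)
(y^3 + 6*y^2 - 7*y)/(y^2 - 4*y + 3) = y*(y + 7)/(y - 3)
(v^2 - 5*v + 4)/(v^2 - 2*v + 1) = (v - 4)/(v - 1)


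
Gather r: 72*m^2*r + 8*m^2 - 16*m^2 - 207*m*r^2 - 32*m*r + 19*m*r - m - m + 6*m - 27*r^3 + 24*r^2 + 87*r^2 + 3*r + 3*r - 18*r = -8*m^2 + 4*m - 27*r^3 + r^2*(111 - 207*m) + r*(72*m^2 - 13*m - 12)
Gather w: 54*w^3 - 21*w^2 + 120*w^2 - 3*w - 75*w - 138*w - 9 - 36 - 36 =54*w^3 + 99*w^2 - 216*w - 81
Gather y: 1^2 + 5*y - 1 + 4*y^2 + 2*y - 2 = 4*y^2 + 7*y - 2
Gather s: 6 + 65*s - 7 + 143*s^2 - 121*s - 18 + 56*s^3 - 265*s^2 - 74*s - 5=56*s^3 - 122*s^2 - 130*s - 24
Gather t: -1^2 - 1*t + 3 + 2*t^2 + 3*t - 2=2*t^2 + 2*t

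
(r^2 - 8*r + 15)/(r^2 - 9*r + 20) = (r - 3)/(r - 4)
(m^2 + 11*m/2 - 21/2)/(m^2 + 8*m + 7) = (m - 3/2)/(m + 1)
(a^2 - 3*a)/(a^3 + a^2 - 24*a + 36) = a/(a^2 + 4*a - 12)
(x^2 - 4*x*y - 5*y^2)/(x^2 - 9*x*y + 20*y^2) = (x + y)/(x - 4*y)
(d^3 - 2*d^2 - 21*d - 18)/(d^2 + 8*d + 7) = (d^2 - 3*d - 18)/(d + 7)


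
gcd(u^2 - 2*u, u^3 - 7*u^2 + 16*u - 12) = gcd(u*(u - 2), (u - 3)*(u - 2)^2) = u - 2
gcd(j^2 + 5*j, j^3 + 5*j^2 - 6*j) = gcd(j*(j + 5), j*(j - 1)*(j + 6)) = j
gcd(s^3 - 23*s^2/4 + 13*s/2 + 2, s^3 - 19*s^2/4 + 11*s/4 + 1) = s^2 - 15*s/4 - 1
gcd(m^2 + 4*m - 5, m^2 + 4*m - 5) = m^2 + 4*m - 5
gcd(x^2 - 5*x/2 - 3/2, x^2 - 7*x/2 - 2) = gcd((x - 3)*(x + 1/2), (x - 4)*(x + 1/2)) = x + 1/2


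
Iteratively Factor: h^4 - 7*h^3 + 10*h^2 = (h)*(h^3 - 7*h^2 + 10*h) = h*(h - 5)*(h^2 - 2*h) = h^2*(h - 5)*(h - 2)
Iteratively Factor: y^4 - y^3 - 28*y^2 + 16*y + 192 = (y - 4)*(y^3 + 3*y^2 - 16*y - 48) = (y - 4)^2*(y^2 + 7*y + 12) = (y - 4)^2*(y + 3)*(y + 4)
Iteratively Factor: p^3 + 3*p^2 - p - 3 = (p + 3)*(p^2 - 1) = (p + 1)*(p + 3)*(p - 1)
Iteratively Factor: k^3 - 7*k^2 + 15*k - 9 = (k - 3)*(k^2 - 4*k + 3) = (k - 3)^2*(k - 1)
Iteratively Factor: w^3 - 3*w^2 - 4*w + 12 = (w - 2)*(w^2 - w - 6) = (w - 3)*(w - 2)*(w + 2)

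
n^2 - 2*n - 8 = (n - 4)*(n + 2)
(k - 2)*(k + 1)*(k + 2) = k^3 + k^2 - 4*k - 4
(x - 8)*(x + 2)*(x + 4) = x^3 - 2*x^2 - 40*x - 64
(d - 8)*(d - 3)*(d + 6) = d^3 - 5*d^2 - 42*d + 144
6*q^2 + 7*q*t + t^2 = (q + t)*(6*q + t)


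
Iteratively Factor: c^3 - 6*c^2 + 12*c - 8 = (c - 2)*(c^2 - 4*c + 4) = (c - 2)^2*(c - 2)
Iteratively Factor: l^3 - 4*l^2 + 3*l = (l - 1)*(l^2 - 3*l) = l*(l - 1)*(l - 3)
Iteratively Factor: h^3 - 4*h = (h)*(h^2 - 4) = h*(h + 2)*(h - 2)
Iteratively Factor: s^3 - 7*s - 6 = (s + 2)*(s^2 - 2*s - 3) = (s - 3)*(s + 2)*(s + 1)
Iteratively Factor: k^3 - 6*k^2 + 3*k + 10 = (k - 5)*(k^2 - k - 2) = (k - 5)*(k + 1)*(k - 2)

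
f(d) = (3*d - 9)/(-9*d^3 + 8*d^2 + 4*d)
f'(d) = (3*d - 9)*(27*d^2 - 16*d - 4)/(-9*d^3 + 8*d^2 + 4*d)^2 + 3/(-9*d^3 + 8*d^2 + 4*d) = 3*(18*d^3 - 89*d^2 + 48*d + 12)/(d^2*(81*d^4 - 144*d^3 - 8*d^2 + 64*d + 16))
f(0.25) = -6.07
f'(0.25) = 30.39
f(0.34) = -4.13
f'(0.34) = 15.08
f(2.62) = 0.01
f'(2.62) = -0.05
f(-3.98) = -0.03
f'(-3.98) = -0.02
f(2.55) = 0.02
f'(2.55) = -0.06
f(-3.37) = -0.05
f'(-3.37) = -0.03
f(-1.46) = -0.34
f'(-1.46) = -0.59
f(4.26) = -0.01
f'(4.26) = -0.00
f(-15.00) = 0.00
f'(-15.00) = 0.00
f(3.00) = 0.00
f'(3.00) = -0.02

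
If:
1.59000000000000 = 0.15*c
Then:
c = 10.60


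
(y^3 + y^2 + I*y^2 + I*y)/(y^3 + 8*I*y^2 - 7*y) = (y + 1)/(y + 7*I)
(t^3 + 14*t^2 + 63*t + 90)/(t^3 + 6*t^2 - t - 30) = (t + 6)/(t - 2)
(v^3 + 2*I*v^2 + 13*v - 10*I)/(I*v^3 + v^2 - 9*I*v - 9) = (-I*v^2 + 3*v - 10*I)/(v^2 - 9)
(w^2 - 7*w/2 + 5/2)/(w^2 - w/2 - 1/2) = (2*w - 5)/(2*w + 1)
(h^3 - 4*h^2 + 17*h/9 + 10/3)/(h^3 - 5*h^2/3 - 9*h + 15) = (h + 2/3)/(h + 3)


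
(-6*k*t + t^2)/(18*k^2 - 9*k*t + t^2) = t/(-3*k + t)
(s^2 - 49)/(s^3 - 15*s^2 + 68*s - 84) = (s + 7)/(s^2 - 8*s + 12)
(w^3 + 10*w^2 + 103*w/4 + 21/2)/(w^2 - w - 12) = (w^3 + 10*w^2 + 103*w/4 + 21/2)/(w^2 - w - 12)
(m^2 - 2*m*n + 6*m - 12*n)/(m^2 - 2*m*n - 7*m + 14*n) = (m + 6)/(m - 7)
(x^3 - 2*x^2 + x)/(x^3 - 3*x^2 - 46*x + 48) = x*(x - 1)/(x^2 - 2*x - 48)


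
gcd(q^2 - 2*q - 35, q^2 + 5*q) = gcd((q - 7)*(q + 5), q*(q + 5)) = q + 5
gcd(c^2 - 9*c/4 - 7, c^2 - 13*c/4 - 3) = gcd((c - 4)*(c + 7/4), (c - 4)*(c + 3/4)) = c - 4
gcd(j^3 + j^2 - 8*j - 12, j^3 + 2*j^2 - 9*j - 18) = j^2 - j - 6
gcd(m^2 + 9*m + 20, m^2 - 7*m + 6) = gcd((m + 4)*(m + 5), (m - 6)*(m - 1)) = 1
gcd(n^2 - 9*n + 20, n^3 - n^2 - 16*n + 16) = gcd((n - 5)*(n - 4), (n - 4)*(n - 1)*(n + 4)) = n - 4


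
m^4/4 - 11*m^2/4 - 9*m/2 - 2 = (m/4 + 1/4)*(m - 4)*(m + 1)*(m + 2)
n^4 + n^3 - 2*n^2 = n^2*(n - 1)*(n + 2)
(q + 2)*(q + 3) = q^2 + 5*q + 6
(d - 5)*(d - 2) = d^2 - 7*d + 10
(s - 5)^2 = s^2 - 10*s + 25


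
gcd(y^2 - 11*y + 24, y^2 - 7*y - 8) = y - 8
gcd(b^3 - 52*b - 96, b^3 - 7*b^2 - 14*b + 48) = b - 8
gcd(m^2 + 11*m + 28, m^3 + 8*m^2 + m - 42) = m + 7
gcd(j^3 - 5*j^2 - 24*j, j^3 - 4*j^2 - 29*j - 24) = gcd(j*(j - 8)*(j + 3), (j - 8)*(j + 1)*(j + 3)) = j^2 - 5*j - 24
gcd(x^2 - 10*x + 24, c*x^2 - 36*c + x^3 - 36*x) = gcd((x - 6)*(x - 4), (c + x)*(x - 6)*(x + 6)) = x - 6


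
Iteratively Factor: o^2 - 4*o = (o - 4)*(o)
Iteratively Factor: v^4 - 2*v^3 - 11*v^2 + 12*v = (v + 3)*(v^3 - 5*v^2 + 4*v) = v*(v + 3)*(v^2 - 5*v + 4) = v*(v - 4)*(v + 3)*(v - 1)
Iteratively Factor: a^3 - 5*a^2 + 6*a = (a - 2)*(a^2 - 3*a) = a*(a - 2)*(a - 3)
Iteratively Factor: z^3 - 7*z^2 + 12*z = (z - 3)*(z^2 - 4*z) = z*(z - 3)*(z - 4)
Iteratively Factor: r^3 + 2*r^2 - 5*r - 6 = (r - 2)*(r^2 + 4*r + 3) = (r - 2)*(r + 3)*(r + 1)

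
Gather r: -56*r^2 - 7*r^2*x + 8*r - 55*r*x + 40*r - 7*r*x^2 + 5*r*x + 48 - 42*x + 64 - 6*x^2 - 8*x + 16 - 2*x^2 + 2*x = r^2*(-7*x - 56) + r*(-7*x^2 - 50*x + 48) - 8*x^2 - 48*x + 128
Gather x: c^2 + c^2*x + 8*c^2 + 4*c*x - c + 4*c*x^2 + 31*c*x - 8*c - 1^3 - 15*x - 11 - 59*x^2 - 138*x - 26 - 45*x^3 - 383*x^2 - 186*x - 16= 9*c^2 - 9*c - 45*x^3 + x^2*(4*c - 442) + x*(c^2 + 35*c - 339) - 54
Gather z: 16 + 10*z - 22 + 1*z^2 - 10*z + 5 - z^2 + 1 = 0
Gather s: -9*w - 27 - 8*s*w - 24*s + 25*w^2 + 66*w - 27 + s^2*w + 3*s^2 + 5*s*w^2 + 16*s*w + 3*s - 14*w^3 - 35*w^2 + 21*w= s^2*(w + 3) + s*(5*w^2 + 8*w - 21) - 14*w^3 - 10*w^2 + 78*w - 54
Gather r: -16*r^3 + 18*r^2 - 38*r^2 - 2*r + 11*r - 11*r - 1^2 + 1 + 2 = -16*r^3 - 20*r^2 - 2*r + 2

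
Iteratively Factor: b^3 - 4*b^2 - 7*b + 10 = (b - 5)*(b^2 + b - 2) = (b - 5)*(b - 1)*(b + 2)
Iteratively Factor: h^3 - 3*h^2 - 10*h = (h + 2)*(h^2 - 5*h) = h*(h + 2)*(h - 5)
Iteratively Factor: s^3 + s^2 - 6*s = (s)*(s^2 + s - 6) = s*(s + 3)*(s - 2)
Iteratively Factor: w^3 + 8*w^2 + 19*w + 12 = (w + 3)*(w^2 + 5*w + 4) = (w + 1)*(w + 3)*(w + 4)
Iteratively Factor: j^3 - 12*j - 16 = (j - 4)*(j^2 + 4*j + 4) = (j - 4)*(j + 2)*(j + 2)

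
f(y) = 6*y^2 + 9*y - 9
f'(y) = 12*y + 9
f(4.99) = 185.31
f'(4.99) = 68.88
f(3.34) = 87.99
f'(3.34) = 49.08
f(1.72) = 24.23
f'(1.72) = 29.64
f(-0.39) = -11.60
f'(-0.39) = 4.32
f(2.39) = 46.78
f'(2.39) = 37.68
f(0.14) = -7.62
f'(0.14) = 10.68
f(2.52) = 51.78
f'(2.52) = 39.24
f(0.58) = -1.76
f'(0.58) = 15.96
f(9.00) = 558.00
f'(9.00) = 117.00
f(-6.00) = 153.00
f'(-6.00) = -63.00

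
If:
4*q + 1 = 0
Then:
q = -1/4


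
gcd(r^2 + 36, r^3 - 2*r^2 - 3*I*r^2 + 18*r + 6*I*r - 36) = r - 6*I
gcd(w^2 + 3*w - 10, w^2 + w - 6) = w - 2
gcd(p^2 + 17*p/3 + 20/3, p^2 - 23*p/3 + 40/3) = 1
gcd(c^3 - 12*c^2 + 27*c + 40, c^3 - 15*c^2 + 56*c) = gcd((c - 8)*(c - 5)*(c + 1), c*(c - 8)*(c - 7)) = c - 8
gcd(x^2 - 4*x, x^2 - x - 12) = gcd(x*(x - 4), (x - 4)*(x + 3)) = x - 4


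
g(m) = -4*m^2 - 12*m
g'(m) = -8*m - 12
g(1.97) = -39.16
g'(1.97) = -27.76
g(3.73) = -100.41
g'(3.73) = -41.84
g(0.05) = -0.61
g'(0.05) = -12.40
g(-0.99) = 7.96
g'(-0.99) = -4.08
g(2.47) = -54.04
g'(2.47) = -31.76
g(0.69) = -10.18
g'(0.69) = -17.52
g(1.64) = -30.44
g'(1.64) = -25.12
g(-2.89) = 1.27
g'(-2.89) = 11.12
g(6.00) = -216.00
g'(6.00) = -60.00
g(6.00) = -216.00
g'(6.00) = -60.00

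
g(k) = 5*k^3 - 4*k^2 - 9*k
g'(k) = 15*k^2 - 8*k - 9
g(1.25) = -7.73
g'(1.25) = 4.44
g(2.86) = 58.51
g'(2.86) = 90.81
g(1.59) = -4.32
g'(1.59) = 16.20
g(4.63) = 368.85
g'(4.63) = 275.51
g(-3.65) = -263.58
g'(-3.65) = 220.04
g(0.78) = -7.08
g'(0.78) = -6.11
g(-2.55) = -85.97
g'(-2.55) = 108.94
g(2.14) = 11.42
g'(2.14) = 42.57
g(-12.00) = -9108.00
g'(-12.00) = 2247.00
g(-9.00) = -3888.00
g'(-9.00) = 1278.00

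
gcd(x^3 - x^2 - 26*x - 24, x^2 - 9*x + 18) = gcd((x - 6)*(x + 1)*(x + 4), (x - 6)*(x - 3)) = x - 6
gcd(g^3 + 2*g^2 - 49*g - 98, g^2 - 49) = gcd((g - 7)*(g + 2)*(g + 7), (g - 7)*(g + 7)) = g^2 - 49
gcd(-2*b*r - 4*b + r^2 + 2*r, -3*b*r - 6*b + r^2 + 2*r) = r + 2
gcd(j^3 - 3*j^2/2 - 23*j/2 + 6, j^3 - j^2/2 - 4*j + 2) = j - 1/2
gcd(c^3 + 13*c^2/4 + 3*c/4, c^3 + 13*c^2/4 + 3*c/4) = c^3 + 13*c^2/4 + 3*c/4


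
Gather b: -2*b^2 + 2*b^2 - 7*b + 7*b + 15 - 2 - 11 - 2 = 0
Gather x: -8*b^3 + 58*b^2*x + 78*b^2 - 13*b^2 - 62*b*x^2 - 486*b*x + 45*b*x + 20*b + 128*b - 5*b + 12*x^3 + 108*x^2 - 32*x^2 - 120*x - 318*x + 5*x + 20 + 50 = -8*b^3 + 65*b^2 + 143*b + 12*x^3 + x^2*(76 - 62*b) + x*(58*b^2 - 441*b - 433) + 70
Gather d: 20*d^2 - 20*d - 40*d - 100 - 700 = 20*d^2 - 60*d - 800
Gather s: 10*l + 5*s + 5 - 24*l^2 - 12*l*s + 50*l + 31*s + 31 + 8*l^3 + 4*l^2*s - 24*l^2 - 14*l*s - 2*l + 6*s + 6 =8*l^3 - 48*l^2 + 58*l + s*(4*l^2 - 26*l + 42) + 42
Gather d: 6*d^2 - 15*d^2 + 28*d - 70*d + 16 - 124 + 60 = -9*d^2 - 42*d - 48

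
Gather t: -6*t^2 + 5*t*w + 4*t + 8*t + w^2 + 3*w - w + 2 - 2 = -6*t^2 + t*(5*w + 12) + w^2 + 2*w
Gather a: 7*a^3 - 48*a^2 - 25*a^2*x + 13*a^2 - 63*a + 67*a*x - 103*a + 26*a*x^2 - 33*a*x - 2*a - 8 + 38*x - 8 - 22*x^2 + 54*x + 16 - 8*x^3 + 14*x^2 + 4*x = 7*a^3 + a^2*(-25*x - 35) + a*(26*x^2 + 34*x - 168) - 8*x^3 - 8*x^2 + 96*x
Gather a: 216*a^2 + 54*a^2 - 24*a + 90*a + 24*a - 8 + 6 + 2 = 270*a^2 + 90*a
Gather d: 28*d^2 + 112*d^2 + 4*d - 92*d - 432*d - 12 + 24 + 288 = 140*d^2 - 520*d + 300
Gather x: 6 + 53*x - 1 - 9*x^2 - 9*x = -9*x^2 + 44*x + 5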